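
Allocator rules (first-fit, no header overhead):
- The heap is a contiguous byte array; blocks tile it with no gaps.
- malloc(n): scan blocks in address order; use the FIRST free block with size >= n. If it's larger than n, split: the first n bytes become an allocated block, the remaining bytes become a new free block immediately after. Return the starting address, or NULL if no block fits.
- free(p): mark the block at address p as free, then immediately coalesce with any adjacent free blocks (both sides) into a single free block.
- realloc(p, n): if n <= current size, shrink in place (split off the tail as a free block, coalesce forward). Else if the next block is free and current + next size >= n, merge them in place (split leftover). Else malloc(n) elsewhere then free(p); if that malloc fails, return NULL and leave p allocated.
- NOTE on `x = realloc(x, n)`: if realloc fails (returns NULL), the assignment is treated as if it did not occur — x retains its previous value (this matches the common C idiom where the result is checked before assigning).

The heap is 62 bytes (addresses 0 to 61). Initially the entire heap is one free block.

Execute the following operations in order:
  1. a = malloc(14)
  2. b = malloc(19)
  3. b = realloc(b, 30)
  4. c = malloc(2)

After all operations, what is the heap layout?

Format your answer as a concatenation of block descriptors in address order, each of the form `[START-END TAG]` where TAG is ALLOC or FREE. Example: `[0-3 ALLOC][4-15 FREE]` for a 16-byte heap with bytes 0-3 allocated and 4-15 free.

Op 1: a = malloc(14) -> a = 0; heap: [0-13 ALLOC][14-61 FREE]
Op 2: b = malloc(19) -> b = 14; heap: [0-13 ALLOC][14-32 ALLOC][33-61 FREE]
Op 3: b = realloc(b, 30) -> b = 14; heap: [0-13 ALLOC][14-43 ALLOC][44-61 FREE]
Op 4: c = malloc(2) -> c = 44; heap: [0-13 ALLOC][14-43 ALLOC][44-45 ALLOC][46-61 FREE]

Answer: [0-13 ALLOC][14-43 ALLOC][44-45 ALLOC][46-61 FREE]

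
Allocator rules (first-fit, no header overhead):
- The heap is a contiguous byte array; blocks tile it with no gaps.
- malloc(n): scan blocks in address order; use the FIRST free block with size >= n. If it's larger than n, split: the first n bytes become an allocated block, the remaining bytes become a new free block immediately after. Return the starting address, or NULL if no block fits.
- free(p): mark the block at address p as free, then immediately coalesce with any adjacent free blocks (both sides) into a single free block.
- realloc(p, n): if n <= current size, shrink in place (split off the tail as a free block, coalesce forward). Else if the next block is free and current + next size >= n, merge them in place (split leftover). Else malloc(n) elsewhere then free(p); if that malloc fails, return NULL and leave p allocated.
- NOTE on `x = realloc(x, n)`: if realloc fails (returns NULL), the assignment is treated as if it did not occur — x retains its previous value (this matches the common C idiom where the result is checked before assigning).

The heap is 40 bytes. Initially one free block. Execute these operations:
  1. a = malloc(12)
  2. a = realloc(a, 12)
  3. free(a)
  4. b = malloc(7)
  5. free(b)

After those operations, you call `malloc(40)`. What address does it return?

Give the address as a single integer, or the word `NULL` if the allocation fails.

Op 1: a = malloc(12) -> a = 0; heap: [0-11 ALLOC][12-39 FREE]
Op 2: a = realloc(a, 12) -> a = 0; heap: [0-11 ALLOC][12-39 FREE]
Op 3: free(a) -> (freed a); heap: [0-39 FREE]
Op 4: b = malloc(7) -> b = 0; heap: [0-6 ALLOC][7-39 FREE]
Op 5: free(b) -> (freed b); heap: [0-39 FREE]
malloc(40): first-fit scan over [0-39 FREE] -> 0

Answer: 0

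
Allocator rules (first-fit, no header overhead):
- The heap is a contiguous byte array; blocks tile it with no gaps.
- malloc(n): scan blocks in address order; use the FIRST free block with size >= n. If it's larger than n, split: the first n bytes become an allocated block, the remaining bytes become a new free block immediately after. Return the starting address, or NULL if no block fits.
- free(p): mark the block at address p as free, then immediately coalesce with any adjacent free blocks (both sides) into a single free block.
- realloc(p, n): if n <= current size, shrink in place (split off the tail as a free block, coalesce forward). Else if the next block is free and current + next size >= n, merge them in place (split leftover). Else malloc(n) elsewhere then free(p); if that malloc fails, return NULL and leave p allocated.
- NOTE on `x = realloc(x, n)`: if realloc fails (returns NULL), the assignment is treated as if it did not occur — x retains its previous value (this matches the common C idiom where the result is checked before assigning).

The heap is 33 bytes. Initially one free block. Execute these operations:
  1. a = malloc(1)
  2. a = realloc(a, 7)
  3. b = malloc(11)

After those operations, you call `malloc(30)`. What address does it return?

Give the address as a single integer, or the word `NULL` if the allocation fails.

Op 1: a = malloc(1) -> a = 0; heap: [0-0 ALLOC][1-32 FREE]
Op 2: a = realloc(a, 7) -> a = 0; heap: [0-6 ALLOC][7-32 FREE]
Op 3: b = malloc(11) -> b = 7; heap: [0-6 ALLOC][7-17 ALLOC][18-32 FREE]
malloc(30): first-fit scan over [0-6 ALLOC][7-17 ALLOC][18-32 FREE] -> NULL

Answer: NULL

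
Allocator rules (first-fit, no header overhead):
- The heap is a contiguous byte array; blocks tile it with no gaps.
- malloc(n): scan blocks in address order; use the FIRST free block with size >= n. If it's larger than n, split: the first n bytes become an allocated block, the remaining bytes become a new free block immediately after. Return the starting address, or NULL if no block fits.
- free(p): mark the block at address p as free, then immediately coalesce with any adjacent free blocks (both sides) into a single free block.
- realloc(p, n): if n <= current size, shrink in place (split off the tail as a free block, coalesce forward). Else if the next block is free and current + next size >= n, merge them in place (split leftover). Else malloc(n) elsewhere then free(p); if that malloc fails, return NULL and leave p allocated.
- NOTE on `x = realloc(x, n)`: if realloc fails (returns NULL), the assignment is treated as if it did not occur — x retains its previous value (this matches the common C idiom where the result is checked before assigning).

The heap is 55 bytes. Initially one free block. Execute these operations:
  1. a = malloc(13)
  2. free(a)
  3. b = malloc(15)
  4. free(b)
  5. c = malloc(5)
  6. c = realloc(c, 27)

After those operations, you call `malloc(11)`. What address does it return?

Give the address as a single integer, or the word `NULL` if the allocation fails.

Answer: 27

Derivation:
Op 1: a = malloc(13) -> a = 0; heap: [0-12 ALLOC][13-54 FREE]
Op 2: free(a) -> (freed a); heap: [0-54 FREE]
Op 3: b = malloc(15) -> b = 0; heap: [0-14 ALLOC][15-54 FREE]
Op 4: free(b) -> (freed b); heap: [0-54 FREE]
Op 5: c = malloc(5) -> c = 0; heap: [0-4 ALLOC][5-54 FREE]
Op 6: c = realloc(c, 27) -> c = 0; heap: [0-26 ALLOC][27-54 FREE]
malloc(11): first-fit scan over [0-26 ALLOC][27-54 FREE] -> 27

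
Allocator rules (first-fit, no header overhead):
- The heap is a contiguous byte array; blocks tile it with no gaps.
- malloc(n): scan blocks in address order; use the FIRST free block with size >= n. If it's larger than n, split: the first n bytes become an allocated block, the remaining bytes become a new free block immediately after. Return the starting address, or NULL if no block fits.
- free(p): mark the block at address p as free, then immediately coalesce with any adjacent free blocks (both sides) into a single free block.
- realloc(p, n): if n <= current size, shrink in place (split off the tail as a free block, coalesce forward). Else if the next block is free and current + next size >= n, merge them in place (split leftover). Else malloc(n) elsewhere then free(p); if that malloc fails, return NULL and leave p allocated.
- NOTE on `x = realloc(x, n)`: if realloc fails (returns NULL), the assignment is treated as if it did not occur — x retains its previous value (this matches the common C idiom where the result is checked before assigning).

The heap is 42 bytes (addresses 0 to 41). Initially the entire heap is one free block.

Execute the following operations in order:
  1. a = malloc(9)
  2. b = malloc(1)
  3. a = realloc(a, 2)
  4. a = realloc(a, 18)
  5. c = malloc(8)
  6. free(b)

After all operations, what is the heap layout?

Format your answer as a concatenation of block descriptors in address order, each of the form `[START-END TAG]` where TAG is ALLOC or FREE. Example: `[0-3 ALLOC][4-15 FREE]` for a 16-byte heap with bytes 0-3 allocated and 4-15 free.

Answer: [0-7 ALLOC][8-9 FREE][10-27 ALLOC][28-41 FREE]

Derivation:
Op 1: a = malloc(9) -> a = 0; heap: [0-8 ALLOC][9-41 FREE]
Op 2: b = malloc(1) -> b = 9; heap: [0-8 ALLOC][9-9 ALLOC][10-41 FREE]
Op 3: a = realloc(a, 2) -> a = 0; heap: [0-1 ALLOC][2-8 FREE][9-9 ALLOC][10-41 FREE]
Op 4: a = realloc(a, 18) -> a = 10; heap: [0-8 FREE][9-9 ALLOC][10-27 ALLOC][28-41 FREE]
Op 5: c = malloc(8) -> c = 0; heap: [0-7 ALLOC][8-8 FREE][9-9 ALLOC][10-27 ALLOC][28-41 FREE]
Op 6: free(b) -> (freed b); heap: [0-7 ALLOC][8-9 FREE][10-27 ALLOC][28-41 FREE]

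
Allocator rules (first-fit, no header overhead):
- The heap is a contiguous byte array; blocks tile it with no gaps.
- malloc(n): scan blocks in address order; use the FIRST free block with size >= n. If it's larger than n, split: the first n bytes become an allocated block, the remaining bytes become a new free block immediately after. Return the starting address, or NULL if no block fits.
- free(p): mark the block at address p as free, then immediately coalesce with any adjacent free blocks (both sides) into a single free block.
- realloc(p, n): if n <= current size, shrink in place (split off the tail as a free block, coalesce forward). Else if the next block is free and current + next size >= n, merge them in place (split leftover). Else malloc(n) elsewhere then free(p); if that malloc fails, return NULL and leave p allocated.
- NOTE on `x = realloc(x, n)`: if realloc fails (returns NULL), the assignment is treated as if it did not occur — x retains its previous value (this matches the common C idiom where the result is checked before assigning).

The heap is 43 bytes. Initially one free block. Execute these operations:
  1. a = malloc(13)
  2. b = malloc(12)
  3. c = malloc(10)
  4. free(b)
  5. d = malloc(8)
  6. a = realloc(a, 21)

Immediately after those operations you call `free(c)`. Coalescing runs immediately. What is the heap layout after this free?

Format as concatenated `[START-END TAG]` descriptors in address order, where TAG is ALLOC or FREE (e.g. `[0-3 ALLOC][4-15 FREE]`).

Op 1: a = malloc(13) -> a = 0; heap: [0-12 ALLOC][13-42 FREE]
Op 2: b = malloc(12) -> b = 13; heap: [0-12 ALLOC][13-24 ALLOC][25-42 FREE]
Op 3: c = malloc(10) -> c = 25; heap: [0-12 ALLOC][13-24 ALLOC][25-34 ALLOC][35-42 FREE]
Op 4: free(b) -> (freed b); heap: [0-12 ALLOC][13-24 FREE][25-34 ALLOC][35-42 FREE]
Op 5: d = malloc(8) -> d = 13; heap: [0-12 ALLOC][13-20 ALLOC][21-24 FREE][25-34 ALLOC][35-42 FREE]
Op 6: a = realloc(a, 21) -> NULL (a unchanged); heap: [0-12 ALLOC][13-20 ALLOC][21-24 FREE][25-34 ALLOC][35-42 FREE]
free(c): c = 25 -> block [25-34 ALLOC]; mark free, coalesce with adjacent free neighbors -> [0-12 ALLOC][13-20 ALLOC][21-42 FREE]

Answer: [0-12 ALLOC][13-20 ALLOC][21-42 FREE]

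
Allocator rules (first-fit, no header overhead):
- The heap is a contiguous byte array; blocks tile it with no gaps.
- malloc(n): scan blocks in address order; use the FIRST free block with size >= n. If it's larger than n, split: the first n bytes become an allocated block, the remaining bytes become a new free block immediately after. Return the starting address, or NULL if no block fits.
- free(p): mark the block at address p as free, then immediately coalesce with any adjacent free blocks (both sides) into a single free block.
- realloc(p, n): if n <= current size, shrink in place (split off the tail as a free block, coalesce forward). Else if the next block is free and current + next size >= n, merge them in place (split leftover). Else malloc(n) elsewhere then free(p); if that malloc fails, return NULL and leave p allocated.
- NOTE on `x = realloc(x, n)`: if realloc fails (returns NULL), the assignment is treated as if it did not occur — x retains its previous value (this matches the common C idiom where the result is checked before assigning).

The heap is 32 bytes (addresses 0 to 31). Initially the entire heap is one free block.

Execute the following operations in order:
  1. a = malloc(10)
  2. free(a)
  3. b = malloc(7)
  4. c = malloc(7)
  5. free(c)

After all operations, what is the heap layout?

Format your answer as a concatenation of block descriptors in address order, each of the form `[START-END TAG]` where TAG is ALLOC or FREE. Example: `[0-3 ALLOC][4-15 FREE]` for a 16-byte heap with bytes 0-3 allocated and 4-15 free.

Op 1: a = malloc(10) -> a = 0; heap: [0-9 ALLOC][10-31 FREE]
Op 2: free(a) -> (freed a); heap: [0-31 FREE]
Op 3: b = malloc(7) -> b = 0; heap: [0-6 ALLOC][7-31 FREE]
Op 4: c = malloc(7) -> c = 7; heap: [0-6 ALLOC][7-13 ALLOC][14-31 FREE]
Op 5: free(c) -> (freed c); heap: [0-6 ALLOC][7-31 FREE]

Answer: [0-6 ALLOC][7-31 FREE]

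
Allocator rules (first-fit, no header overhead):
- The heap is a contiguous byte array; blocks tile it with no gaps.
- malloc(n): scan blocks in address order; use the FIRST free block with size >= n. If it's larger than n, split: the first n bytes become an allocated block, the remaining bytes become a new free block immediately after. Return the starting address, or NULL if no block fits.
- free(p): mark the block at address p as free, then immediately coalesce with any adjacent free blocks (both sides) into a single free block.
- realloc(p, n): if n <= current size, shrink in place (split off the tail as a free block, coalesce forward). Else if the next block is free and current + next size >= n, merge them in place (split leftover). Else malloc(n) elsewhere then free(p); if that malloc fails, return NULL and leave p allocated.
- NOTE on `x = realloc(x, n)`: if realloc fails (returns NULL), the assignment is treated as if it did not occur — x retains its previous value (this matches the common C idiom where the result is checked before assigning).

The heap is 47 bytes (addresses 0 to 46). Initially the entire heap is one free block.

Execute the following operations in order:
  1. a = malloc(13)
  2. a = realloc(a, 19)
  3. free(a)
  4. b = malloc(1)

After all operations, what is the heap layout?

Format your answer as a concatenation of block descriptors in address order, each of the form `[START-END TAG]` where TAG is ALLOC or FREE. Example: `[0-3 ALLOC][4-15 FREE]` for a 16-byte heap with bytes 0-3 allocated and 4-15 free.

Op 1: a = malloc(13) -> a = 0; heap: [0-12 ALLOC][13-46 FREE]
Op 2: a = realloc(a, 19) -> a = 0; heap: [0-18 ALLOC][19-46 FREE]
Op 3: free(a) -> (freed a); heap: [0-46 FREE]
Op 4: b = malloc(1) -> b = 0; heap: [0-0 ALLOC][1-46 FREE]

Answer: [0-0 ALLOC][1-46 FREE]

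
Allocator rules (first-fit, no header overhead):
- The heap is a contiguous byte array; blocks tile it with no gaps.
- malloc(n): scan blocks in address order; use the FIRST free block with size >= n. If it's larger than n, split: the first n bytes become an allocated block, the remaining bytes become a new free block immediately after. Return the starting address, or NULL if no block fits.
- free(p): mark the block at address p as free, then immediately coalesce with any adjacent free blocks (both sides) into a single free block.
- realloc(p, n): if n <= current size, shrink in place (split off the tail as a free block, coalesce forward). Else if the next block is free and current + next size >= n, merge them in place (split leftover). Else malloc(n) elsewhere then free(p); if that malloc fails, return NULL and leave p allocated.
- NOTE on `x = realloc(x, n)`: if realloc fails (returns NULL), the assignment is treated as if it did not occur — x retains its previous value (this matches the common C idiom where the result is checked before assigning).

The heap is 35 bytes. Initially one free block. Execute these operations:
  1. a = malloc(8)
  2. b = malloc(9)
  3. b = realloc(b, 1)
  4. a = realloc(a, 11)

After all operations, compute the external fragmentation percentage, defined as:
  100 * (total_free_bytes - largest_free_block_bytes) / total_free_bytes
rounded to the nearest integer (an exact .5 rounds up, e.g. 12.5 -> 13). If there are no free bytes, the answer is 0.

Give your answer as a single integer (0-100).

Answer: 35

Derivation:
Op 1: a = malloc(8) -> a = 0; heap: [0-7 ALLOC][8-34 FREE]
Op 2: b = malloc(9) -> b = 8; heap: [0-7 ALLOC][8-16 ALLOC][17-34 FREE]
Op 3: b = realloc(b, 1) -> b = 8; heap: [0-7 ALLOC][8-8 ALLOC][9-34 FREE]
Op 4: a = realloc(a, 11) -> a = 9; heap: [0-7 FREE][8-8 ALLOC][9-19 ALLOC][20-34 FREE]
Free blocks: [8 15] total_free=23 largest=15 -> 100*(23-15)/23 = 800/23 ≈ 34.783 -> rounds to 35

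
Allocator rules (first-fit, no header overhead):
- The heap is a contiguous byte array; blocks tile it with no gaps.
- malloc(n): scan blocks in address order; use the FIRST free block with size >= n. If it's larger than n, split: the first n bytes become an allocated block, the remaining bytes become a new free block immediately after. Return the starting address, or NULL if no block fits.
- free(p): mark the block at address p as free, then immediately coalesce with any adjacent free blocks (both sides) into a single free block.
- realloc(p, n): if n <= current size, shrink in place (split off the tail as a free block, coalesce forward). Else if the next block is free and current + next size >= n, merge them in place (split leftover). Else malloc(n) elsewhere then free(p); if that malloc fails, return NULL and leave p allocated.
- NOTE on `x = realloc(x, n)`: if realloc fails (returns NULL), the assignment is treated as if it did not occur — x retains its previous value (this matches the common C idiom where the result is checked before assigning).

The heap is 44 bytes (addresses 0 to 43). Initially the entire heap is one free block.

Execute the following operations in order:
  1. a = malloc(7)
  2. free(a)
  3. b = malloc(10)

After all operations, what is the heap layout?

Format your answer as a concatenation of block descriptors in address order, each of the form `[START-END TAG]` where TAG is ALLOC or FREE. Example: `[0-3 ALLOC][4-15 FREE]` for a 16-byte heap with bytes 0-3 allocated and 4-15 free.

Answer: [0-9 ALLOC][10-43 FREE]

Derivation:
Op 1: a = malloc(7) -> a = 0; heap: [0-6 ALLOC][7-43 FREE]
Op 2: free(a) -> (freed a); heap: [0-43 FREE]
Op 3: b = malloc(10) -> b = 0; heap: [0-9 ALLOC][10-43 FREE]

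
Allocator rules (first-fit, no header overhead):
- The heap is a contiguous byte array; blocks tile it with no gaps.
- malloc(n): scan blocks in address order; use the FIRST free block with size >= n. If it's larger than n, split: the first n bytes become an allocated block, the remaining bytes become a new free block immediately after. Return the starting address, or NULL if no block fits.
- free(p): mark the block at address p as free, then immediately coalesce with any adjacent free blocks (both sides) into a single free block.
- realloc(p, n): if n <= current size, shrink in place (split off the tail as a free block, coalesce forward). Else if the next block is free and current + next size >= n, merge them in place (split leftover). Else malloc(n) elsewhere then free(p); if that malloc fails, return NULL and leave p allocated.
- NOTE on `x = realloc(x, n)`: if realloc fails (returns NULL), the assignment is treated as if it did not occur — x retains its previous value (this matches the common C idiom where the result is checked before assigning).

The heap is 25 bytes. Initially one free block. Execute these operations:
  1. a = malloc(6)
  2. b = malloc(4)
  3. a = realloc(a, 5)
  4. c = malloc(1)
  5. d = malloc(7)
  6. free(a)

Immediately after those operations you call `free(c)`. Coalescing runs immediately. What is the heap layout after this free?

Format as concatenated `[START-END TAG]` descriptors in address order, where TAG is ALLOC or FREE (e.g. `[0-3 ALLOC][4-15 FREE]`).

Op 1: a = malloc(6) -> a = 0; heap: [0-5 ALLOC][6-24 FREE]
Op 2: b = malloc(4) -> b = 6; heap: [0-5 ALLOC][6-9 ALLOC][10-24 FREE]
Op 3: a = realloc(a, 5) -> a = 0; heap: [0-4 ALLOC][5-5 FREE][6-9 ALLOC][10-24 FREE]
Op 4: c = malloc(1) -> c = 5; heap: [0-4 ALLOC][5-5 ALLOC][6-9 ALLOC][10-24 FREE]
Op 5: d = malloc(7) -> d = 10; heap: [0-4 ALLOC][5-5 ALLOC][6-9 ALLOC][10-16 ALLOC][17-24 FREE]
Op 6: free(a) -> (freed a); heap: [0-4 FREE][5-5 ALLOC][6-9 ALLOC][10-16 ALLOC][17-24 FREE]
free(c): c = 5 -> block [5-5 ALLOC]; mark free, coalesce with adjacent free neighbors -> [0-5 FREE][6-9 ALLOC][10-16 ALLOC][17-24 FREE]

Answer: [0-5 FREE][6-9 ALLOC][10-16 ALLOC][17-24 FREE]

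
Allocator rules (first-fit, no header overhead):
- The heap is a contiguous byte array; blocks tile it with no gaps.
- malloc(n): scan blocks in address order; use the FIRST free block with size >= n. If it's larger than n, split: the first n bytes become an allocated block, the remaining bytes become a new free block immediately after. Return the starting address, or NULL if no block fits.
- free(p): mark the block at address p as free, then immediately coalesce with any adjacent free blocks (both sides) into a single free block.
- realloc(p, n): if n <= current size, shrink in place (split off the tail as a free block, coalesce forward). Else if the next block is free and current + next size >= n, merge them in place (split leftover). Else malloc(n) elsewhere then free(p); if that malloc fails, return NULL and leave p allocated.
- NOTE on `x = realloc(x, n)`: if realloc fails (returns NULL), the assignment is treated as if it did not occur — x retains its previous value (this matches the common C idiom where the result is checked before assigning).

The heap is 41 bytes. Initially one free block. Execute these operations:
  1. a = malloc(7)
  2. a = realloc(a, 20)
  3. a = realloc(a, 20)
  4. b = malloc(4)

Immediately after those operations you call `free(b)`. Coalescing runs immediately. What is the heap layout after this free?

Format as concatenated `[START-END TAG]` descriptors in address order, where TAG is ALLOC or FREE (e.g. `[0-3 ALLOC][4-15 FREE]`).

Answer: [0-19 ALLOC][20-40 FREE]

Derivation:
Op 1: a = malloc(7) -> a = 0; heap: [0-6 ALLOC][7-40 FREE]
Op 2: a = realloc(a, 20) -> a = 0; heap: [0-19 ALLOC][20-40 FREE]
Op 3: a = realloc(a, 20) -> a = 0; heap: [0-19 ALLOC][20-40 FREE]
Op 4: b = malloc(4) -> b = 20; heap: [0-19 ALLOC][20-23 ALLOC][24-40 FREE]
free(b): b = 20 -> block [20-23 ALLOC]; mark free, coalesce with adjacent free neighbors -> [0-19 ALLOC][20-40 FREE]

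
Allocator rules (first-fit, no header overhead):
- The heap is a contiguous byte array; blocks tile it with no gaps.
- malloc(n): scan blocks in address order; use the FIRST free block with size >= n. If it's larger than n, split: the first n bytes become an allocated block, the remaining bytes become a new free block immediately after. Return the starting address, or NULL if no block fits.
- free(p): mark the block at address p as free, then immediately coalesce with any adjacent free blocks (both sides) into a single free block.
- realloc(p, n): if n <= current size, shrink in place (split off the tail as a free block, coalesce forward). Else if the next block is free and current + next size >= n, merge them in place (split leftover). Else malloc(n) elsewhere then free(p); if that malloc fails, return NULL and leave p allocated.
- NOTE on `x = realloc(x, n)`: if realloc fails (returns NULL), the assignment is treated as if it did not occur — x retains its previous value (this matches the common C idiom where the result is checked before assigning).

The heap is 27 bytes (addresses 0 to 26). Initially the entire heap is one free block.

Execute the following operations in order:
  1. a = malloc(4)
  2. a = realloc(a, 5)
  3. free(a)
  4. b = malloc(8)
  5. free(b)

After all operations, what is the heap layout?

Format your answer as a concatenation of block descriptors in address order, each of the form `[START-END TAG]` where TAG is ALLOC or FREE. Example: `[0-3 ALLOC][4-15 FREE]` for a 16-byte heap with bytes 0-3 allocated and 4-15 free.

Op 1: a = malloc(4) -> a = 0; heap: [0-3 ALLOC][4-26 FREE]
Op 2: a = realloc(a, 5) -> a = 0; heap: [0-4 ALLOC][5-26 FREE]
Op 3: free(a) -> (freed a); heap: [0-26 FREE]
Op 4: b = malloc(8) -> b = 0; heap: [0-7 ALLOC][8-26 FREE]
Op 5: free(b) -> (freed b); heap: [0-26 FREE]

Answer: [0-26 FREE]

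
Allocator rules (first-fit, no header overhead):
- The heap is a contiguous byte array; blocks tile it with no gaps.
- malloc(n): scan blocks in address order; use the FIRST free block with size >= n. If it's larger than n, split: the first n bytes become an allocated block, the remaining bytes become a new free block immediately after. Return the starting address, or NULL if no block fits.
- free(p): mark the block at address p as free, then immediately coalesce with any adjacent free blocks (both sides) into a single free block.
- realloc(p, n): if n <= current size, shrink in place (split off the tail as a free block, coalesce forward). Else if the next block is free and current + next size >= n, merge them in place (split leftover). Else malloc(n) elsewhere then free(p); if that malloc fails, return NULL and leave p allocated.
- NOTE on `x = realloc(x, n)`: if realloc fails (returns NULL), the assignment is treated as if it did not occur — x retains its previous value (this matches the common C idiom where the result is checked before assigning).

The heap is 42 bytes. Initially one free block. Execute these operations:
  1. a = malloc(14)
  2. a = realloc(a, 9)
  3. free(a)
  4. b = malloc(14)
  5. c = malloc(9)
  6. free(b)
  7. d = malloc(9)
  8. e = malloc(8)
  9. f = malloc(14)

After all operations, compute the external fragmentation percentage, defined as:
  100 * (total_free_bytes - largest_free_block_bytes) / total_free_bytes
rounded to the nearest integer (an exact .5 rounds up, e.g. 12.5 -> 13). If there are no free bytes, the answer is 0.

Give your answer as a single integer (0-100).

Answer: 31

Derivation:
Op 1: a = malloc(14) -> a = 0; heap: [0-13 ALLOC][14-41 FREE]
Op 2: a = realloc(a, 9) -> a = 0; heap: [0-8 ALLOC][9-41 FREE]
Op 3: free(a) -> (freed a); heap: [0-41 FREE]
Op 4: b = malloc(14) -> b = 0; heap: [0-13 ALLOC][14-41 FREE]
Op 5: c = malloc(9) -> c = 14; heap: [0-13 ALLOC][14-22 ALLOC][23-41 FREE]
Op 6: free(b) -> (freed b); heap: [0-13 FREE][14-22 ALLOC][23-41 FREE]
Op 7: d = malloc(9) -> d = 0; heap: [0-8 ALLOC][9-13 FREE][14-22 ALLOC][23-41 FREE]
Op 8: e = malloc(8) -> e = 23; heap: [0-8 ALLOC][9-13 FREE][14-22 ALLOC][23-30 ALLOC][31-41 FREE]
Op 9: f = malloc(14) -> f = NULL; heap: [0-8 ALLOC][9-13 FREE][14-22 ALLOC][23-30 ALLOC][31-41 FREE]
Free blocks: [5 11] total_free=16 largest=11 -> 100*(16-11)/16 = 500/16 = 31.25 -> rounds to 31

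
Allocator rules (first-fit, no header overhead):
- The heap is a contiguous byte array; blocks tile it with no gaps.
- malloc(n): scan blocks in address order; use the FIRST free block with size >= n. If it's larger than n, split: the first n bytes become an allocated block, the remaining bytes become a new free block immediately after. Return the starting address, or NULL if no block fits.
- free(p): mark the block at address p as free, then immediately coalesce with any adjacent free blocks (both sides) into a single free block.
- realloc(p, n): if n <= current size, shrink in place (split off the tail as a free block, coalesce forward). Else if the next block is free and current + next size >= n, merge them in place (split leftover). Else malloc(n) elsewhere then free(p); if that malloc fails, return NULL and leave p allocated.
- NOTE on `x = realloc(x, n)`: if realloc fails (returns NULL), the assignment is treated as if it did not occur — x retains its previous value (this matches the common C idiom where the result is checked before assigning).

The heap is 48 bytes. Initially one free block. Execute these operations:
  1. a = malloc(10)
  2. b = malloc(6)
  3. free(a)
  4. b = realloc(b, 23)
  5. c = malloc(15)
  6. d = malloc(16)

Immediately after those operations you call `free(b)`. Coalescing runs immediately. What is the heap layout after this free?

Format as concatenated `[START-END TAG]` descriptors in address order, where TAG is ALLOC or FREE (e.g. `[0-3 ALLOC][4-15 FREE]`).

Op 1: a = malloc(10) -> a = 0; heap: [0-9 ALLOC][10-47 FREE]
Op 2: b = malloc(6) -> b = 10; heap: [0-9 ALLOC][10-15 ALLOC][16-47 FREE]
Op 3: free(a) -> (freed a); heap: [0-9 FREE][10-15 ALLOC][16-47 FREE]
Op 4: b = realloc(b, 23) -> b = 10; heap: [0-9 FREE][10-32 ALLOC][33-47 FREE]
Op 5: c = malloc(15) -> c = 33; heap: [0-9 FREE][10-32 ALLOC][33-47 ALLOC]
Op 6: d = malloc(16) -> d = NULL; heap: [0-9 FREE][10-32 ALLOC][33-47 ALLOC]
free(b): b = 10 -> block [10-32 ALLOC]; mark free, coalesce with adjacent free neighbors -> [0-32 FREE][33-47 ALLOC]

Answer: [0-32 FREE][33-47 ALLOC]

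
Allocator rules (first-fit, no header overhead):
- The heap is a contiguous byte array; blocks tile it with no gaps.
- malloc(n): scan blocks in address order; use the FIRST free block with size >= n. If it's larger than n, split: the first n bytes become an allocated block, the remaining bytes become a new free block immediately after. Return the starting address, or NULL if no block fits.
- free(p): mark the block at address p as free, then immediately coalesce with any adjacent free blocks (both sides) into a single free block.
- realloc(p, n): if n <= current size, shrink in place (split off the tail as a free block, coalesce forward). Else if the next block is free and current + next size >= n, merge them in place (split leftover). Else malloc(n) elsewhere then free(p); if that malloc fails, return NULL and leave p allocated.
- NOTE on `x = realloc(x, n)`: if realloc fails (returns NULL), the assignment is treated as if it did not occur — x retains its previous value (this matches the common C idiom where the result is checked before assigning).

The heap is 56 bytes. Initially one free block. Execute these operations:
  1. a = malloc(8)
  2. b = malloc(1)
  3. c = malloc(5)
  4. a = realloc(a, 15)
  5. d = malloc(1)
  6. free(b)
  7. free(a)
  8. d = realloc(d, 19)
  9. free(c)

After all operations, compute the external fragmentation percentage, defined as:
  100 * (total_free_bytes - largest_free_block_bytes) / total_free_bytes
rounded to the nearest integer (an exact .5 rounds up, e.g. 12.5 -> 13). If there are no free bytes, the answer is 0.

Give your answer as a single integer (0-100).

Op 1: a = malloc(8) -> a = 0; heap: [0-7 ALLOC][8-55 FREE]
Op 2: b = malloc(1) -> b = 8; heap: [0-7 ALLOC][8-8 ALLOC][9-55 FREE]
Op 3: c = malloc(5) -> c = 9; heap: [0-7 ALLOC][8-8 ALLOC][9-13 ALLOC][14-55 FREE]
Op 4: a = realloc(a, 15) -> a = 14; heap: [0-7 FREE][8-8 ALLOC][9-13 ALLOC][14-28 ALLOC][29-55 FREE]
Op 5: d = malloc(1) -> d = 0; heap: [0-0 ALLOC][1-7 FREE][8-8 ALLOC][9-13 ALLOC][14-28 ALLOC][29-55 FREE]
Op 6: free(b) -> (freed b); heap: [0-0 ALLOC][1-8 FREE][9-13 ALLOC][14-28 ALLOC][29-55 FREE]
Op 7: free(a) -> (freed a); heap: [0-0 ALLOC][1-8 FREE][9-13 ALLOC][14-55 FREE]
Op 8: d = realloc(d, 19) -> d = 14; heap: [0-8 FREE][9-13 ALLOC][14-32 ALLOC][33-55 FREE]
Op 9: free(c) -> (freed c); heap: [0-13 FREE][14-32 ALLOC][33-55 FREE]
Free blocks: [14 23] total_free=37 largest=23 -> 100*(37-23)/37 = 1400/37 ≈ 37.838 -> rounds to 38

Answer: 38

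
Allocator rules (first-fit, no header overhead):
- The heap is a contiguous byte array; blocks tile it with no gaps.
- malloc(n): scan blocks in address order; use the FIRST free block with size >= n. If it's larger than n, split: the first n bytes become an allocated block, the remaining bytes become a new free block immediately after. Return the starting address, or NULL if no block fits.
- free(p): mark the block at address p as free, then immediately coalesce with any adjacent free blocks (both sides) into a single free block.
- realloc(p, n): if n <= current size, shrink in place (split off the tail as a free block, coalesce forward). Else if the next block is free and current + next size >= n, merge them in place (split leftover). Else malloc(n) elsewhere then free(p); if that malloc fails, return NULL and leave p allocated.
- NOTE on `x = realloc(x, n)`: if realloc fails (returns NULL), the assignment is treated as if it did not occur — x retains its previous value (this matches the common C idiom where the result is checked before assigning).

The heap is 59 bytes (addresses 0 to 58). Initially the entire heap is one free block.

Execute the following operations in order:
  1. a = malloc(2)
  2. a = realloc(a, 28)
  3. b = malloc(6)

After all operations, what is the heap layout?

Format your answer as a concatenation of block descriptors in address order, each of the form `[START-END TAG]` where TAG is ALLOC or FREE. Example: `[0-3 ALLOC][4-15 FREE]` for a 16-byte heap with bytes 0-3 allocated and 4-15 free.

Op 1: a = malloc(2) -> a = 0; heap: [0-1 ALLOC][2-58 FREE]
Op 2: a = realloc(a, 28) -> a = 0; heap: [0-27 ALLOC][28-58 FREE]
Op 3: b = malloc(6) -> b = 28; heap: [0-27 ALLOC][28-33 ALLOC][34-58 FREE]

Answer: [0-27 ALLOC][28-33 ALLOC][34-58 FREE]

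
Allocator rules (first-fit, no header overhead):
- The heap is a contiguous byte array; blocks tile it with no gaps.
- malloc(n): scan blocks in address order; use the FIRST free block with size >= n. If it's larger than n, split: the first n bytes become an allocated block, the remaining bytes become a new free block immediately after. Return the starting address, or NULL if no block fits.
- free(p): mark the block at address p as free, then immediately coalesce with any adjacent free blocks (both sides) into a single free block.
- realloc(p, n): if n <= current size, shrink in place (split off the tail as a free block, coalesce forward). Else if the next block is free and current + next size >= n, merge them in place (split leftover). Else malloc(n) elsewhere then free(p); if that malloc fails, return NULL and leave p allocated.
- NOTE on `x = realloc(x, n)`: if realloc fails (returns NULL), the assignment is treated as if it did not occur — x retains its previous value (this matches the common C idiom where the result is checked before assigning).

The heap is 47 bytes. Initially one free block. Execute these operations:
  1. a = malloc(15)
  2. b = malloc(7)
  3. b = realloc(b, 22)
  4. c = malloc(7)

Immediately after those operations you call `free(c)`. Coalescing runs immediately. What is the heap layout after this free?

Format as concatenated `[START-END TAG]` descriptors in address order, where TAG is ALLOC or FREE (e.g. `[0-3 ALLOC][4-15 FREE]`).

Answer: [0-14 ALLOC][15-36 ALLOC][37-46 FREE]

Derivation:
Op 1: a = malloc(15) -> a = 0; heap: [0-14 ALLOC][15-46 FREE]
Op 2: b = malloc(7) -> b = 15; heap: [0-14 ALLOC][15-21 ALLOC][22-46 FREE]
Op 3: b = realloc(b, 22) -> b = 15; heap: [0-14 ALLOC][15-36 ALLOC][37-46 FREE]
Op 4: c = malloc(7) -> c = 37; heap: [0-14 ALLOC][15-36 ALLOC][37-43 ALLOC][44-46 FREE]
free(c): c = 37 -> block [37-43 ALLOC]; mark free, coalesce with adjacent free neighbors -> [0-14 ALLOC][15-36 ALLOC][37-46 FREE]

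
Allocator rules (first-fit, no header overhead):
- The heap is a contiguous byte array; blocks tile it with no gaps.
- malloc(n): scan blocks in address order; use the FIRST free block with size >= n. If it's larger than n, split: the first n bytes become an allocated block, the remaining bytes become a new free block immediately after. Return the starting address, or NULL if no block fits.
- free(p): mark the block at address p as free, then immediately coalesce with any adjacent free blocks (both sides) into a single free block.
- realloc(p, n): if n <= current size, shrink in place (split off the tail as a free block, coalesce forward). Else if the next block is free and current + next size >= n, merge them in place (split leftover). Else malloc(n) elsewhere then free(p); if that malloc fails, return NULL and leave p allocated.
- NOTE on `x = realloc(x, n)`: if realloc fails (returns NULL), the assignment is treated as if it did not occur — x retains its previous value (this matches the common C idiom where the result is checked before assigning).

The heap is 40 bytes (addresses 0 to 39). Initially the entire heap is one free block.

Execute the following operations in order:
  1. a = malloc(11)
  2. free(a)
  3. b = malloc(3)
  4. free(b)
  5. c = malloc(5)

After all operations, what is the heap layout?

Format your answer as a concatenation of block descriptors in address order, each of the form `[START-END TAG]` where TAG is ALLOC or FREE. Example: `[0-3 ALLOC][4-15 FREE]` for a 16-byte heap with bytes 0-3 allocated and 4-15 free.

Op 1: a = malloc(11) -> a = 0; heap: [0-10 ALLOC][11-39 FREE]
Op 2: free(a) -> (freed a); heap: [0-39 FREE]
Op 3: b = malloc(3) -> b = 0; heap: [0-2 ALLOC][3-39 FREE]
Op 4: free(b) -> (freed b); heap: [0-39 FREE]
Op 5: c = malloc(5) -> c = 0; heap: [0-4 ALLOC][5-39 FREE]

Answer: [0-4 ALLOC][5-39 FREE]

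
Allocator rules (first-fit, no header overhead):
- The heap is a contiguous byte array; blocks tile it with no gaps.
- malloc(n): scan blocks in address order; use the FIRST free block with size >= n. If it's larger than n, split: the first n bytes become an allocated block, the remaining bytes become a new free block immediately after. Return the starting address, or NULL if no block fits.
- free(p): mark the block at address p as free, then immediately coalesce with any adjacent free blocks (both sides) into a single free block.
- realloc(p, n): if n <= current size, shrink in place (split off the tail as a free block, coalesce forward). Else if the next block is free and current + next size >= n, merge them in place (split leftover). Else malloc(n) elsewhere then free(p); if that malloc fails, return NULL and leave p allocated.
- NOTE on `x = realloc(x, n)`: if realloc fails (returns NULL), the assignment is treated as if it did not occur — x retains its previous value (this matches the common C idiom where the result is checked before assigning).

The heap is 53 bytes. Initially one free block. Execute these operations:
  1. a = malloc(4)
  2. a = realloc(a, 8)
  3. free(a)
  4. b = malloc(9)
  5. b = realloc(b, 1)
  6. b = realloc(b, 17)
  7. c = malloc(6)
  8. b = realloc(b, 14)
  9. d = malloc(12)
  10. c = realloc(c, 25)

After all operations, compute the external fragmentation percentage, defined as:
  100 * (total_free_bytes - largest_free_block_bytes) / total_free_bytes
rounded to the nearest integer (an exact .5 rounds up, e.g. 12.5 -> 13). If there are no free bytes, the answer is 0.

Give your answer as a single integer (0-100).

Op 1: a = malloc(4) -> a = 0; heap: [0-3 ALLOC][4-52 FREE]
Op 2: a = realloc(a, 8) -> a = 0; heap: [0-7 ALLOC][8-52 FREE]
Op 3: free(a) -> (freed a); heap: [0-52 FREE]
Op 4: b = malloc(9) -> b = 0; heap: [0-8 ALLOC][9-52 FREE]
Op 5: b = realloc(b, 1) -> b = 0; heap: [0-0 ALLOC][1-52 FREE]
Op 6: b = realloc(b, 17) -> b = 0; heap: [0-16 ALLOC][17-52 FREE]
Op 7: c = malloc(6) -> c = 17; heap: [0-16 ALLOC][17-22 ALLOC][23-52 FREE]
Op 8: b = realloc(b, 14) -> b = 0; heap: [0-13 ALLOC][14-16 FREE][17-22 ALLOC][23-52 FREE]
Op 9: d = malloc(12) -> d = 23; heap: [0-13 ALLOC][14-16 FREE][17-22 ALLOC][23-34 ALLOC][35-52 FREE]
Op 10: c = realloc(c, 25) -> NULL (c unchanged); heap: [0-13 ALLOC][14-16 FREE][17-22 ALLOC][23-34 ALLOC][35-52 FREE]
Free blocks: [3 18] total_free=21 largest=18 -> 100*(21-18)/21 = 300/21 ≈ 14.286 -> rounds to 14

Answer: 14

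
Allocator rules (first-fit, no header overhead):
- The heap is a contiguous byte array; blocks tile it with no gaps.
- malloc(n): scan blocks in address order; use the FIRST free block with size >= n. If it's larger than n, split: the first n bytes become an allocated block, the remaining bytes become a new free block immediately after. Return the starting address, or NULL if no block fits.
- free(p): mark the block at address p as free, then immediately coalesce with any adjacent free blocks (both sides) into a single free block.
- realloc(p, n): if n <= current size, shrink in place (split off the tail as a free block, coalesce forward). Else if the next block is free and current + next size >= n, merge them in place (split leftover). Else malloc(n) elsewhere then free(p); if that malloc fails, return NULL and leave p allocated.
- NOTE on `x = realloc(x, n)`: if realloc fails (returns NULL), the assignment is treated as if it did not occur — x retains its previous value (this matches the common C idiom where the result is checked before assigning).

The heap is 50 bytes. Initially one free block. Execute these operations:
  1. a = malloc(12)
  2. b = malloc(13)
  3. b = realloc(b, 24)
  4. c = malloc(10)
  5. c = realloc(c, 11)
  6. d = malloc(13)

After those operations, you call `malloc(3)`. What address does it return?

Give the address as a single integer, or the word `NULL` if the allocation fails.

Op 1: a = malloc(12) -> a = 0; heap: [0-11 ALLOC][12-49 FREE]
Op 2: b = malloc(13) -> b = 12; heap: [0-11 ALLOC][12-24 ALLOC][25-49 FREE]
Op 3: b = realloc(b, 24) -> b = 12; heap: [0-11 ALLOC][12-35 ALLOC][36-49 FREE]
Op 4: c = malloc(10) -> c = 36; heap: [0-11 ALLOC][12-35 ALLOC][36-45 ALLOC][46-49 FREE]
Op 5: c = realloc(c, 11) -> c = 36; heap: [0-11 ALLOC][12-35 ALLOC][36-46 ALLOC][47-49 FREE]
Op 6: d = malloc(13) -> d = NULL; heap: [0-11 ALLOC][12-35 ALLOC][36-46 ALLOC][47-49 FREE]
malloc(3): first-fit scan over [0-11 ALLOC][12-35 ALLOC][36-46 ALLOC][47-49 FREE] -> 47

Answer: 47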